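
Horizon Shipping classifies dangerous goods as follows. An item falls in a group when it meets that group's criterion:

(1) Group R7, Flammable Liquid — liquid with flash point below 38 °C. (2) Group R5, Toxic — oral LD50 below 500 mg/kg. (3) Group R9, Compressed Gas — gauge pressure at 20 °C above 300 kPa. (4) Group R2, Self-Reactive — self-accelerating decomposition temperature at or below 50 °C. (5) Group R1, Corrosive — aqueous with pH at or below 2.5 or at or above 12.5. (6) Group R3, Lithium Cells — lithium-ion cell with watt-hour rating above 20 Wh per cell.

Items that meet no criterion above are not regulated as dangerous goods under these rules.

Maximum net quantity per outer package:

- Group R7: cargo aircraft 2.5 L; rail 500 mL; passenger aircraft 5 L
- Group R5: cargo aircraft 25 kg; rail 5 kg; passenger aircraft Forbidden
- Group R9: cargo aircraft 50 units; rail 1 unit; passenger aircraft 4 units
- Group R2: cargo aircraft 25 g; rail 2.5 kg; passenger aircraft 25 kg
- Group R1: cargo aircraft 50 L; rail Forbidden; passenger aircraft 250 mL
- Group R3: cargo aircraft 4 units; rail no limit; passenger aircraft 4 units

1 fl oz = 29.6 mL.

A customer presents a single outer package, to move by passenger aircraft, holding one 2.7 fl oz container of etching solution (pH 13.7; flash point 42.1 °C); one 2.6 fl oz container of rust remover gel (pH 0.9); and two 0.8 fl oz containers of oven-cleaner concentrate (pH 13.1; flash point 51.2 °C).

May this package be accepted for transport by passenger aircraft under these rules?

Yes

The etching solution has pH 13.7, which is ≥ 12.5, so it is Group R1 (Corrosive).
The rust remover gel has pH 0.9, which is ≤ 2.5, so it is Group R1 (Corrosive).
The oven-cleaner concentrate has pH 13.1, which is ≥ 12.5, so it is Group R1 (Corrosive).
Group R1 net quantity: (one 2.7 fl oz container = 79.92 mL) + (one 2.6 fl oz container = 76.96 mL) + (two 0.8 fl oz containers = 47.36 mL) = 204.24 mL.
That is within the Group R1 passenger aircraft limit of 250 mL.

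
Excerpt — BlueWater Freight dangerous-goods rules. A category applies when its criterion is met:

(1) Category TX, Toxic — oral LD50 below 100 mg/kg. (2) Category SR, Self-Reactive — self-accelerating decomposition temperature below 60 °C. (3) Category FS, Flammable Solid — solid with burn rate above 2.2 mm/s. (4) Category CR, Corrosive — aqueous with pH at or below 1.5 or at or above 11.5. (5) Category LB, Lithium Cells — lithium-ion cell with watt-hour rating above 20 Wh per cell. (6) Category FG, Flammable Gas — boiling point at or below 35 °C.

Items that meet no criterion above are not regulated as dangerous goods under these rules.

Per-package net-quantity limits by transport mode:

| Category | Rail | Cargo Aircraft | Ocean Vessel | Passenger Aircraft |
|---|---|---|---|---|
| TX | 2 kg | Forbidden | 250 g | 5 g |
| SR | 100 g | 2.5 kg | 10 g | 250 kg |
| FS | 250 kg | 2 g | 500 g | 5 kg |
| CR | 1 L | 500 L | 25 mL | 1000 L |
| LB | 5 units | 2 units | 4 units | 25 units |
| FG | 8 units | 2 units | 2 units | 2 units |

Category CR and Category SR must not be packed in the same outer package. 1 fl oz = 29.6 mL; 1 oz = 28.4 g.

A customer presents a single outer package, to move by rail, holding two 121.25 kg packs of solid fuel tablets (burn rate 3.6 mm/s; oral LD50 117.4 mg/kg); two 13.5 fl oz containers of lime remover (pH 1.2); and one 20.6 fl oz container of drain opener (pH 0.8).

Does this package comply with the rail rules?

No

The solid fuel tablets have burn rate 3.6 mm/s, which is > 2.2 mm/s, so they are Category FS (Flammable Solid).
With pH 1.2 (≤ 1.5), the lime remover falls in Category CR.
pH 0.8 meets the Category CR criterion (Corrosive), so the drain opener is Category CR.
Category CR net quantity: (two 13.5 fl oz containers = 799.2 mL) + (one 20.6 fl oz container = 609.76 mL) = 1408.96 mL.
1408.96 mL exceeds the rail limit of 1 L for Category CR.
Category FS quantity: two 121.25 kg packs = 242.5 kg.
That is within the Category FS rail limit of 250 kg.
The segregation rule (Category CR with Category SR) does not apply to Category CR with Category FS.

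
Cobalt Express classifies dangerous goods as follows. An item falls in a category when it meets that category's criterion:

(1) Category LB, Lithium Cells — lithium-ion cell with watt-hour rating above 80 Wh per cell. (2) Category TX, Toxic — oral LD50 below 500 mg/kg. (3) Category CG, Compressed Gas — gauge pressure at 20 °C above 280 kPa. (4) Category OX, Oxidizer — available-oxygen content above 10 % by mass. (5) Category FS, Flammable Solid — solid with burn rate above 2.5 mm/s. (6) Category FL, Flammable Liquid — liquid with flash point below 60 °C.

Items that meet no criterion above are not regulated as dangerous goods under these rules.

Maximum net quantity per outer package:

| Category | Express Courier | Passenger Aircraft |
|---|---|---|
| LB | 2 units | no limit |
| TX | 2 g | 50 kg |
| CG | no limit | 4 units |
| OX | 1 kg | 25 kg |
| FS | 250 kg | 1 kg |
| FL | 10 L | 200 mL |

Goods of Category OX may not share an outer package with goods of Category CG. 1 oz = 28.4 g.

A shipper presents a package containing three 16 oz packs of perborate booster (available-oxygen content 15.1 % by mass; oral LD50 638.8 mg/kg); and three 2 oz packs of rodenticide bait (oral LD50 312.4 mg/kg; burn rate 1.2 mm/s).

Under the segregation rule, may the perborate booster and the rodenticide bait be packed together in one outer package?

With available-oxygen content 15.1 % by mass (> 10 % by mass), the perborate booster falls in Category OX.
Rodenticide bait: oral LD50 312.4 mg/kg < 500 mg/kg → Category TX (Toxic).
No segregation rule bars Category OX with Category TX.

Yes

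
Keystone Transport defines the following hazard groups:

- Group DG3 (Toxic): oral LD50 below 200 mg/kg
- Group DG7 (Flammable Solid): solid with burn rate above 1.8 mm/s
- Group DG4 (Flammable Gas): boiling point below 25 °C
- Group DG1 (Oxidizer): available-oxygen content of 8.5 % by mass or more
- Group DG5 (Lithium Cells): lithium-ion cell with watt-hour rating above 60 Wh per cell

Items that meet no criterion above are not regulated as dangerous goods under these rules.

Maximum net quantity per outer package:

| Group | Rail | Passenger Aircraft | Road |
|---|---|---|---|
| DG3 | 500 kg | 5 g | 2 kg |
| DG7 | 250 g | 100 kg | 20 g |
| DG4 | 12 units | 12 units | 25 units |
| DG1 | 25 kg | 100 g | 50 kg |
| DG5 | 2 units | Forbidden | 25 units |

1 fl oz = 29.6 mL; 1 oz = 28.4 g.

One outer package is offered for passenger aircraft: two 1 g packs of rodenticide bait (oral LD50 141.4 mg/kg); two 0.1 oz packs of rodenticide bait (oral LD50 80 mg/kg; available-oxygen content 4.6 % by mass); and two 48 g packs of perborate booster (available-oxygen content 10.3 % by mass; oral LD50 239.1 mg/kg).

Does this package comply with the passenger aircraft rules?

No

Oral LD50 141.4 mg/kg meets the Group DG3 criterion (Toxic), so the rodenticide bait is Group DG3.
Rodenticide bait: oral LD50 80 mg/kg < 200 mg/kg → Group DG3 (Toxic).
Available-oxygen content 10.3 % by mass meets the Group DG1 criterion (Oxidizer), so the perborate booster is Group DG1.
Total Group DG3: (two 1 g packs = 2 g) + (two 0.1 oz packs = 5.68 g) = 7.68 g.
That exceeds the Group DG3 passenger aircraft limit of 5 g.
Group DG1 quantity: two 48 g packs = 96 g.
That is within the Group DG1 passenger aircraft limit of 100 g.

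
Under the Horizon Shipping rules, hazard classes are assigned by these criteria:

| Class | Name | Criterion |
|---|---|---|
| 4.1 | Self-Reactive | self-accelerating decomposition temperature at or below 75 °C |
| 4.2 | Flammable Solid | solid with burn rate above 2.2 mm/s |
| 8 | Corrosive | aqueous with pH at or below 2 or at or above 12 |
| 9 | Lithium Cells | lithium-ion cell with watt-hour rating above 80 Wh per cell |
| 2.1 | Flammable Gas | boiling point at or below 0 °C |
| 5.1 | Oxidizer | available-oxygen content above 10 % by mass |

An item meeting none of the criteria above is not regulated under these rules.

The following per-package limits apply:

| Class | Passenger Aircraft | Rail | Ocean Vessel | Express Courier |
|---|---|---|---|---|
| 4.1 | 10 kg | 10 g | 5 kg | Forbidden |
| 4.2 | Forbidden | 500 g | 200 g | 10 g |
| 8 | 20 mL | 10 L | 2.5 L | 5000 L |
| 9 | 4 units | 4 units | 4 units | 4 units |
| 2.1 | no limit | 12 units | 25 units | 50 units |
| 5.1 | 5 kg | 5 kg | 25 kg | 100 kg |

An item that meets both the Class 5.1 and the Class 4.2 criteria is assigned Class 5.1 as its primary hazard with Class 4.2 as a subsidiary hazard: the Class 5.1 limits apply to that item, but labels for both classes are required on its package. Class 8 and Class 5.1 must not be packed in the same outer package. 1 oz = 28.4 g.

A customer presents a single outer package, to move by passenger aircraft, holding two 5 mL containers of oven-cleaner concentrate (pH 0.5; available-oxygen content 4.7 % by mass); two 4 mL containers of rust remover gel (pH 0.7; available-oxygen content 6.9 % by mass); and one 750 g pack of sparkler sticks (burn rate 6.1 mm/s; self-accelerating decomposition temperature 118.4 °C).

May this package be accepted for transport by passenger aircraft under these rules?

No

pH 0.5 meets the Class 8 criterion (Corrosive), so the oven-cleaner concentrate is Class 8.
The rust remover gel has pH 0.7, which is ≤ 2, so it is Class 8 (Corrosive).
The sparkler sticks have burn rate 6.1 mm/s, which is > 2.2 mm/s, so they are Class 4.2 (Flammable Solid).
Total Class 8: (two 5 mL containers = 10 mL) + (two 4 mL containers = 8 mL) = 18 mL.
18 mL ≤ 20 mL (passenger aircraft limit, Class 8) — within limit.
Class 4.2 quantity: 750 g.
By passenger aircraft, Class 4.2 is Forbidden regardless of quantity.
The segregation rule (Class 8 with Class 5.1) does not apply to Class 8 with Class 4.2.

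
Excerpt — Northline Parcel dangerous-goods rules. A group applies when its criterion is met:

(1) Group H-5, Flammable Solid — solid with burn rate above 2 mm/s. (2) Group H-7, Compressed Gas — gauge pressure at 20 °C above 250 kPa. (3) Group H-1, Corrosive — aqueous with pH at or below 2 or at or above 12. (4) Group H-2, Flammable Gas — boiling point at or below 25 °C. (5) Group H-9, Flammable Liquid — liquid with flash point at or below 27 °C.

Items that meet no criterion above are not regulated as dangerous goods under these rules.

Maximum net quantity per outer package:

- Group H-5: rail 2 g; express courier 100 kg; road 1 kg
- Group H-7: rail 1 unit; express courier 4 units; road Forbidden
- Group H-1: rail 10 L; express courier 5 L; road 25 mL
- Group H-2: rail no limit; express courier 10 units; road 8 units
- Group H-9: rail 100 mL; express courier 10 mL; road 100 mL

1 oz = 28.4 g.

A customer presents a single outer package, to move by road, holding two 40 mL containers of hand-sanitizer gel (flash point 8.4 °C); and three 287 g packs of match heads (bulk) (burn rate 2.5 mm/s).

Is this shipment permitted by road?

With flash point 8.4 °C (≤ 27 °C), the hand-sanitizer gel falls in Group H-9.
Burn rate 2.5 mm/s meets the Group H-5 criterion (Flammable Solid), so the match heads (bulk) are Group H-5.
Group H-9 quantity: two 40 mL containers = 80 mL.
That is within the Group H-9 road limit of 100 mL.
Group H-5 quantity: three 287 g packs = 861 g.
861 g ≤ 1 kg (road limit, Group H-5) — within limit.
Every hazard group is within its road limit and no segregation rule is violated.

Yes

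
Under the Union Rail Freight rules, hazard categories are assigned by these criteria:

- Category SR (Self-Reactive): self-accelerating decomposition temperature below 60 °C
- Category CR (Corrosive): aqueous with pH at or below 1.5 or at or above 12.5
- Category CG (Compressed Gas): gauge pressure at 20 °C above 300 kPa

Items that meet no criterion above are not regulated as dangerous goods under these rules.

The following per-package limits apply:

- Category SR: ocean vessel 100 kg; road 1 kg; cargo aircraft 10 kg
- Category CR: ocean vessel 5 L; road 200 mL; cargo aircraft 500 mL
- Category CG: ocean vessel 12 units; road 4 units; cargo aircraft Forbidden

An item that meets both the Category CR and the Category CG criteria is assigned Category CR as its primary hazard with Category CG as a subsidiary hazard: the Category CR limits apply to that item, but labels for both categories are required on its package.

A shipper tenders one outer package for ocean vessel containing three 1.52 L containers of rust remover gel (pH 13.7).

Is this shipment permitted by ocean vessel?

The rust remover gel has pH 13.7, which is ≥ 12.5, so it is Category CR (Corrosive).
Category CR quantity: three 1.52 L containers = 4.56 L.
4.56 L ≤ 5 L (ocean vessel limit, Category CR) — within limit.

Yes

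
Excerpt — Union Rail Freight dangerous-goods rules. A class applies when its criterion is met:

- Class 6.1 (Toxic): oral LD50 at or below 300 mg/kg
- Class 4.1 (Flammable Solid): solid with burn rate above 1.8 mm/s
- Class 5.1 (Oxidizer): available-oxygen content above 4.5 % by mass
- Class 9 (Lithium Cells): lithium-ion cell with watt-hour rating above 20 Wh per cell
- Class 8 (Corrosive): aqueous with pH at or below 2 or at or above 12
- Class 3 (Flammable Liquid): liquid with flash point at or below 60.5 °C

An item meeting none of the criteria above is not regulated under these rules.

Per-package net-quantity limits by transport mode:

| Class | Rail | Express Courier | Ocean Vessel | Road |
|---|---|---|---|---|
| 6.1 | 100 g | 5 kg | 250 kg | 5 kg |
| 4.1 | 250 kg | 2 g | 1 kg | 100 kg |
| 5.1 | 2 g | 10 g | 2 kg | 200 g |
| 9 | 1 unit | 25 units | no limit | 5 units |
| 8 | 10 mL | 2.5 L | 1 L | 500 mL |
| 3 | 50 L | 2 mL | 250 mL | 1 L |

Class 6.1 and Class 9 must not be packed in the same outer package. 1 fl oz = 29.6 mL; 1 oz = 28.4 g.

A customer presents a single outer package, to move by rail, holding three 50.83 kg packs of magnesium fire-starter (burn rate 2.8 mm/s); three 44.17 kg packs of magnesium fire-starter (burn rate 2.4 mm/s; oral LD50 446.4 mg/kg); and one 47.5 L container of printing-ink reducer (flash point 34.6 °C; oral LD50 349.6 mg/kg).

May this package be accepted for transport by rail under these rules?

Burn rate 2.8 mm/s meets the Class 4.1 criterion (Flammable Solid), so the magnesium fire-starter is Class 4.1.
Burn rate 2.4 mm/s meets the Class 4.1 criterion (Flammable Solid), so the magnesium fire-starter is Class 4.1.
With flash point 34.6 °C (≤ 60.5 °C), the printing-ink reducer falls in Class 3.
Total Class 4.1: (three 50.83 kg packs = 152.49 kg) + (three 44.17 kg packs = 132.51 kg) = 285 kg.
285 kg exceeds the rail limit of 250 kg for Class 4.1.
Class 3 quantity: 47.5 L.
That is within the Class 3 rail limit of 50 L.
The segregation rule (Class 6.1 with Class 9) does not apply to Class 4.1 with Class 3.

No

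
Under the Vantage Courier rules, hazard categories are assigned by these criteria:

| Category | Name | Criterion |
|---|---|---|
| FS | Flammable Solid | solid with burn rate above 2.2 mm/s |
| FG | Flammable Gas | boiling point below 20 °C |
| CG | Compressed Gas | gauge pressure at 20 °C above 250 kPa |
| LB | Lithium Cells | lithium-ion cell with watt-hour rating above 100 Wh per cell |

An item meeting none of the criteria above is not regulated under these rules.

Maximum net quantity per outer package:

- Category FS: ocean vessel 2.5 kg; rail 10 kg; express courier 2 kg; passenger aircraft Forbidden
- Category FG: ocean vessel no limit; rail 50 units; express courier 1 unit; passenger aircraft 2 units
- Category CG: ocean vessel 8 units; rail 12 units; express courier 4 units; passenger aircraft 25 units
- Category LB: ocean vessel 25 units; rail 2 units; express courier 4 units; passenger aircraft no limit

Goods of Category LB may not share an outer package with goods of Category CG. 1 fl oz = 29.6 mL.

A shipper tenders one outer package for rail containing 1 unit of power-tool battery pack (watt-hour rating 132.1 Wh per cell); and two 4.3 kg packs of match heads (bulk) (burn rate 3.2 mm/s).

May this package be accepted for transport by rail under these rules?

Watt-hour rating 132.1 Wh per cell meets the Category LB criterion (Lithium Cells), so the power-tool battery pack is Category LB.
Match heads (bulk): burn rate 3.2 mm/s > 2.2 mm/s → Category FS (Flammable Solid).
Category LB quantity: 1 unit.
That is within the Category LB rail limit of 2 units.
Category FS quantity: two 4.3 kg packs = 8.6 kg.
8.6 kg is within the rail limit of 10 kg for Category FS.
The segregation rule (Category LB with Category CG) does not apply to Category LB with Category FS.
Every hazard category is within its rail limit and no segregation rule is violated.

Yes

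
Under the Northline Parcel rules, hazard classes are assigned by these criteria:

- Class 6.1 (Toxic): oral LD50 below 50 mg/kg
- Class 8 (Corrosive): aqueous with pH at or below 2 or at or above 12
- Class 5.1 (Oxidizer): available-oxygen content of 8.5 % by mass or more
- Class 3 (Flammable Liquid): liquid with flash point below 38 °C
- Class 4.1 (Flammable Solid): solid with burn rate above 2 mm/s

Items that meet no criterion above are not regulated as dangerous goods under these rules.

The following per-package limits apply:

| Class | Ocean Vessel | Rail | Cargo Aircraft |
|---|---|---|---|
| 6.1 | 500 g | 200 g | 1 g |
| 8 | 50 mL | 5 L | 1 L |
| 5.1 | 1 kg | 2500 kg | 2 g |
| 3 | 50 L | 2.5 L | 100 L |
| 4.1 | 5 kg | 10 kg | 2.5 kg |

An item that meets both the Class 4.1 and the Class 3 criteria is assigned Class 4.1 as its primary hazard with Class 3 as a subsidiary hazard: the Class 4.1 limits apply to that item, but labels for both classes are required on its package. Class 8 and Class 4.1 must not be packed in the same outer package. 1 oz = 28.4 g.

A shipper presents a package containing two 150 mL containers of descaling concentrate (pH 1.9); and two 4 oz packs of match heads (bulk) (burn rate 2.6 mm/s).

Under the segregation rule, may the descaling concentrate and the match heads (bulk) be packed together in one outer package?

The descaling concentrate has pH 1.9, which is ≤ 2, so it is Class 8 (Corrosive).
With burn rate 2.6 mm/s (> 2 mm/s), the match heads (bulk) fall in Class 4.1.
Class 8 and Class 4.1 may not share an outer package.

No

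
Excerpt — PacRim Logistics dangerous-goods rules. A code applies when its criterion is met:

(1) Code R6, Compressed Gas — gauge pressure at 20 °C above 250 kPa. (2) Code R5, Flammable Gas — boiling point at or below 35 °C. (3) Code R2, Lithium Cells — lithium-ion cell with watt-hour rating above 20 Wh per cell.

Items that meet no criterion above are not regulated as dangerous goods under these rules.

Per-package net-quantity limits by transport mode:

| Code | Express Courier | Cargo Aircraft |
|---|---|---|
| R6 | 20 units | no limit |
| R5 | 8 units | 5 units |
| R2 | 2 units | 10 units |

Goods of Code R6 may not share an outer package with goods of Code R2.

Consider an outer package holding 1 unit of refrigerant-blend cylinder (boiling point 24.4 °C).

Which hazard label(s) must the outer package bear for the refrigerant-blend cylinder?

Boiling point 24.4 °C meets the Code R5 criterion (Flammable Gas), so the refrigerant-blend cylinder is Code R5.
Only the Code R5 label is required.

Code R5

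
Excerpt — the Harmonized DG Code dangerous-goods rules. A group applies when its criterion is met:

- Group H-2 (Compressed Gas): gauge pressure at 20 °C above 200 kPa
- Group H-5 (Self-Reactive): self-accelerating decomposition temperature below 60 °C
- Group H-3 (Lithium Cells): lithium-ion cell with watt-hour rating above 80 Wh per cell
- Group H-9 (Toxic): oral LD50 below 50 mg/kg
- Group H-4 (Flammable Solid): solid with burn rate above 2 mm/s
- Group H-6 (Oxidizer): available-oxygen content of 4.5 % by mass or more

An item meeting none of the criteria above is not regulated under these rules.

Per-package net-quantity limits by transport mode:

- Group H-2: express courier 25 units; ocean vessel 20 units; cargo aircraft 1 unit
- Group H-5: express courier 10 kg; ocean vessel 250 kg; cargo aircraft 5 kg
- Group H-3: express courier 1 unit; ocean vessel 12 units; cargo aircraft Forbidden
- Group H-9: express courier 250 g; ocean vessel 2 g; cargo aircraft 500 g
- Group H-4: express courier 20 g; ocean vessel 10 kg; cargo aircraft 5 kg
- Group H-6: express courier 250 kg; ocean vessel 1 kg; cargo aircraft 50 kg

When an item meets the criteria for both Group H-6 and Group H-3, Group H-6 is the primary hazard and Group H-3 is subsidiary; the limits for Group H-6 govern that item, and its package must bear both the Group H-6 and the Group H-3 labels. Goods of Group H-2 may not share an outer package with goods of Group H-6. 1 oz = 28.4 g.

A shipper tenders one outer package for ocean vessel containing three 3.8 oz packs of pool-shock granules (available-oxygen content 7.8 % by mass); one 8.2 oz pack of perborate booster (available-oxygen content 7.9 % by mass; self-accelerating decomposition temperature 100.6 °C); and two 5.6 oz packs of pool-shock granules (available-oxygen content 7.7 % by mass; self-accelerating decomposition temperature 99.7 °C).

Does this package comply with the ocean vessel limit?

Yes

The pool-shock granules have available-oxygen content 7.8 % by mass, which is ≥ 4.5 % by mass, so they are Group H-6 (Oxidizer).
Perborate booster: available-oxygen content 7.9 % by mass ≥ 4.5 % by mass → Group H-6 (Oxidizer).
Pool-shock granules: available-oxygen content 7.7 % by mass ≥ 4.5 % by mass → Group H-6 (Oxidizer).
Group H-6 net quantity: (three 3.8 oz packs = 323.76 g) + (one 8.2 oz pack = 232.88 g) + (two 5.6 oz packs = 318.08 g) = 874.72 g.
874.72 g is within the ocean vessel limit of 1 kg for Group H-6.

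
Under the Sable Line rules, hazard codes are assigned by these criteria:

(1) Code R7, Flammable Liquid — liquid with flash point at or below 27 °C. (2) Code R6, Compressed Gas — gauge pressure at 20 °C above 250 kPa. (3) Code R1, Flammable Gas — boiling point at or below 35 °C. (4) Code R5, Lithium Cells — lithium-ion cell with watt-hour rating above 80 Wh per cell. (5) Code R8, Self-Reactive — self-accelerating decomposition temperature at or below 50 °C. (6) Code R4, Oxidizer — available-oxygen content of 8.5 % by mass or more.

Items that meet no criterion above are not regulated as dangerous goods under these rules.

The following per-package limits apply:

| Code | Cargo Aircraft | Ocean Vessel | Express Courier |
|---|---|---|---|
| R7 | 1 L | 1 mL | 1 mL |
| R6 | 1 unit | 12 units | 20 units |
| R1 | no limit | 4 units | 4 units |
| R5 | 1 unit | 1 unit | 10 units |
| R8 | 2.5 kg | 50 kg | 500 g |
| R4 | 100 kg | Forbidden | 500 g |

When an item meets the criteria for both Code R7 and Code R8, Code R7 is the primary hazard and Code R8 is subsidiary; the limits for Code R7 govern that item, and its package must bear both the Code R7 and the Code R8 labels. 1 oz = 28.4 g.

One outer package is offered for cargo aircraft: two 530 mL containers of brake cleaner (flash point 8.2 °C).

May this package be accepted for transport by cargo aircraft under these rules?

Flash point 8.2 °C meets the Code R7 criterion (Flammable Liquid), so the brake cleaner is Code R7.
Code R7 quantity: two 530 mL containers = 1.06 L.
1.06 L exceeds the cargo aircraft limit of 1 L for Code R7.

No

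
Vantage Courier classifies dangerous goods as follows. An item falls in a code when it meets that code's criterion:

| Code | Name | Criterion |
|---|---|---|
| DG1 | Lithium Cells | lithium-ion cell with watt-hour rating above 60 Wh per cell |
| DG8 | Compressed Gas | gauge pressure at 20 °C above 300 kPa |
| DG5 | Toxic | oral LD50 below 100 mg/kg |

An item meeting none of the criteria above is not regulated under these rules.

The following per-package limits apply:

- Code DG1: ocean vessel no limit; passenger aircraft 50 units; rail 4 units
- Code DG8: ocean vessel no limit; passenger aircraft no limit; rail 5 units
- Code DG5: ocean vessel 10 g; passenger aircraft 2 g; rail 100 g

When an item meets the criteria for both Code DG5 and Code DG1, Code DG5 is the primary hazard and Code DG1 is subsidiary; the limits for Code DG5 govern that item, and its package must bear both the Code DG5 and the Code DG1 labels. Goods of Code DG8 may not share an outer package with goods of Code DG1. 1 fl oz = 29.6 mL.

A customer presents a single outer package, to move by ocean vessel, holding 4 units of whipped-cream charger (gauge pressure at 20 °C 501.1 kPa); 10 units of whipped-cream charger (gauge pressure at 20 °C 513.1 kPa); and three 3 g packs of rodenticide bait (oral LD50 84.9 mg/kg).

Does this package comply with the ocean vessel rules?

Yes

With gauge pressure at 20 °C 501.1 kPa (> 300 kPa), the whipped-cream charger falls in Code DG8.
The whipped-cream charger has gauge pressure at 20 °C 513.1 kPa, which is > 300 kPa, so it is Code DG8 (Compressed Gas).
Oral LD50 84.9 mg/kg meets the Code DG5 criterion (Toxic), so the rodenticide bait is Code DG5.
Total Code DG8: 4 units + 10 units = 14 units.
Code DG8 has no per-package limit by ocean vessel.
Code DG5 quantity: three 3 g packs = 9 g.
9 g ≤ 10 g (ocean vessel limit, Code DG5) — within limit.
The segregation rule (Code DG8 with Code DG1) does not apply to Code DG8 with Code DG5.
Every hazard code is within its ocean vessel limit and no segregation rule is violated.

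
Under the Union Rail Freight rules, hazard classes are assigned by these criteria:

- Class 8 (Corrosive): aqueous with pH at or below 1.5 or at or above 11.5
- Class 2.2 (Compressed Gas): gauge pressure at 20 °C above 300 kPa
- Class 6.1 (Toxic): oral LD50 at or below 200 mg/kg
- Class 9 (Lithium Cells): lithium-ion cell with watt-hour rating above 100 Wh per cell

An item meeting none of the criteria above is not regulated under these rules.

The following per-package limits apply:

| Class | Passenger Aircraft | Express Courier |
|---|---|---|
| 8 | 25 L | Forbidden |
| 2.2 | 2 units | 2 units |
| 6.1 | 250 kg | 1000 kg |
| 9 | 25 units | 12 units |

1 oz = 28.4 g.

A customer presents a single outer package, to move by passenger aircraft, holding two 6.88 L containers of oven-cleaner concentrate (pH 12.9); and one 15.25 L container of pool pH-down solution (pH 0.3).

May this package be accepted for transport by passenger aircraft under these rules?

pH 12.9 meets the Class 8 criterion (Corrosive), so the oven-cleaner concentrate is Class 8.
pH 0.3 meets the Class 8 criterion (Corrosive), so the pool pH-down solution is Class 8.
Total Class 8: (two 6.88 L containers = 13.76 L) + 15.25 L = 29.01 L.
29.01 L > 25 L (passenger aircraft limit, Class 8) — over the limit.

No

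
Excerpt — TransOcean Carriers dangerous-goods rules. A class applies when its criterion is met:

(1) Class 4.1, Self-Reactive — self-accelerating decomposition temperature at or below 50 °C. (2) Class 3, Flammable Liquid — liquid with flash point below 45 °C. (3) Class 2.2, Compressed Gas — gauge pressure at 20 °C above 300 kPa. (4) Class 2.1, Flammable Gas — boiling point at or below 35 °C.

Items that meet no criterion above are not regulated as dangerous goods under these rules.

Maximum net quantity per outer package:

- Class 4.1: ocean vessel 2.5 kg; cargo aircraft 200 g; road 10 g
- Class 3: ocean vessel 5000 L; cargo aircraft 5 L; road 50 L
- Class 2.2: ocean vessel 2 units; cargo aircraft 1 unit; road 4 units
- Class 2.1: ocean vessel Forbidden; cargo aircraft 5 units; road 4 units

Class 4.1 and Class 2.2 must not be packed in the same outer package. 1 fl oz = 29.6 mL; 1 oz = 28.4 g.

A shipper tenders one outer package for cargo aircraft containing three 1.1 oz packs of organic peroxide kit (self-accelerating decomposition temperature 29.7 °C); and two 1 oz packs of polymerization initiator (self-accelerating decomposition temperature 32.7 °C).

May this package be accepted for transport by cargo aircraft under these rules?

Yes

Self-accelerating decomposition temperature 29.7 °C meets the Class 4.1 criterion (Self-Reactive), so the organic peroxide kit is Class 4.1.
With self-accelerating decomposition temperature 32.7 °C (≤ 50 °C), the polymerization initiator falls in Class 4.1.
Total Class 4.1: (three 1.1 oz packs = 93.72 g) + (two 1 oz packs = 56.8 g) = 150.52 g.
150.52 g ≤ 200 g (cargo aircraft limit, Class 4.1) — within limit.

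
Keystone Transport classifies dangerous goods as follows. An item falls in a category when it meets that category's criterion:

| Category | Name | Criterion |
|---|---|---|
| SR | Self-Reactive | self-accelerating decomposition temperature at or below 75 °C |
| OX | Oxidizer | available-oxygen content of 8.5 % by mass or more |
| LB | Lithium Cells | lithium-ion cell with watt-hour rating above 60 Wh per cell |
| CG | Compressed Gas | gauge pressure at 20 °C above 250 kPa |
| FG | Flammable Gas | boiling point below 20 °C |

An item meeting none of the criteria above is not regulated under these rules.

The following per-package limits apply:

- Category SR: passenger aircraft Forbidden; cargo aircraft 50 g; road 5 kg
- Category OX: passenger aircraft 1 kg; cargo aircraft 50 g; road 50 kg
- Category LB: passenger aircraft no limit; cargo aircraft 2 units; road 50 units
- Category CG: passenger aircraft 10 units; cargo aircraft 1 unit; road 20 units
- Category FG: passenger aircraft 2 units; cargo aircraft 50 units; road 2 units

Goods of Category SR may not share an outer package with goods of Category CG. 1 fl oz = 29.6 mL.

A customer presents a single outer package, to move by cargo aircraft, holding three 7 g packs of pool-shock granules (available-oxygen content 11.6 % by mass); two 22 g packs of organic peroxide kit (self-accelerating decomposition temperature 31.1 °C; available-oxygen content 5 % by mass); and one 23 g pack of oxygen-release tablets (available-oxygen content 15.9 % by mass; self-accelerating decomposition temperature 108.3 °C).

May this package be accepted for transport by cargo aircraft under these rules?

Yes

The pool-shock granules have available-oxygen content 11.6 % by mass, which is ≥ 8.5 % by mass, so they are Category OX (Oxidizer).
Organic peroxide kit: self-accelerating decomposition temperature 31.1 °C ≤ 75 °C → Category SR (Self-Reactive).
With available-oxygen content 15.9 % by mass (≥ 8.5 % by mass), the oxygen-release tablets fall in Category OX.
Category OX net quantity: (three 7 g packs = 21 g) + 23 g = 44 g.
That is within the Category OX cargo aircraft limit of 50 g.
Category SR quantity: two 22 g packs = 44 g.
44 g is within the cargo aircraft limit of 50 g for Category SR.
The segregation rule (Category SR with Category CG) does not apply to Category OX with Category SR.
Every hazard category is within its cargo aircraft limit and no segregation rule is violated.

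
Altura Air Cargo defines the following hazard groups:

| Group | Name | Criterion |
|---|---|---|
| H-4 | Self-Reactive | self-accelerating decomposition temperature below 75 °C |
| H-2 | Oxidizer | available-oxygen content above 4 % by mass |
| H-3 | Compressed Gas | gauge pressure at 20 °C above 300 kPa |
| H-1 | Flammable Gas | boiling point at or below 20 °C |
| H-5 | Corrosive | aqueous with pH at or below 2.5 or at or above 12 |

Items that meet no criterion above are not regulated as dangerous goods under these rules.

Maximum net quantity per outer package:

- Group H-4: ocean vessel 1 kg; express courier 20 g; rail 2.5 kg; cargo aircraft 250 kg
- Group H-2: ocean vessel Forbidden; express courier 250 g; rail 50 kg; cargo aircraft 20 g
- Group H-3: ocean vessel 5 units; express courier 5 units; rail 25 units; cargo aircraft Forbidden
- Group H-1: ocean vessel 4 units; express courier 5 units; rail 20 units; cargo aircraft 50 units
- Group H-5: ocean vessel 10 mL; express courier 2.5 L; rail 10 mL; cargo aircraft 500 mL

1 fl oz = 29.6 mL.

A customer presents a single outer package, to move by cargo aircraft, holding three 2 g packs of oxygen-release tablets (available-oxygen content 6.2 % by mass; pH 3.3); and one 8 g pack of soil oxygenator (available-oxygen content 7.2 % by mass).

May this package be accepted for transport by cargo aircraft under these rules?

The oxygen-release tablets have available-oxygen content 6.2 % by mass, which is > 4 % by mass, so they are Group H-2 (Oxidizer).
The soil oxygenator has available-oxygen content 7.2 % by mass, which is > 4 % by mass, so it is Group H-2 (Oxidizer).
Group H-2 net quantity: (three 2 g packs = 6 g) + 8 g = 14 g.
That is within the Group H-2 cargo aircraft limit of 20 g.

Yes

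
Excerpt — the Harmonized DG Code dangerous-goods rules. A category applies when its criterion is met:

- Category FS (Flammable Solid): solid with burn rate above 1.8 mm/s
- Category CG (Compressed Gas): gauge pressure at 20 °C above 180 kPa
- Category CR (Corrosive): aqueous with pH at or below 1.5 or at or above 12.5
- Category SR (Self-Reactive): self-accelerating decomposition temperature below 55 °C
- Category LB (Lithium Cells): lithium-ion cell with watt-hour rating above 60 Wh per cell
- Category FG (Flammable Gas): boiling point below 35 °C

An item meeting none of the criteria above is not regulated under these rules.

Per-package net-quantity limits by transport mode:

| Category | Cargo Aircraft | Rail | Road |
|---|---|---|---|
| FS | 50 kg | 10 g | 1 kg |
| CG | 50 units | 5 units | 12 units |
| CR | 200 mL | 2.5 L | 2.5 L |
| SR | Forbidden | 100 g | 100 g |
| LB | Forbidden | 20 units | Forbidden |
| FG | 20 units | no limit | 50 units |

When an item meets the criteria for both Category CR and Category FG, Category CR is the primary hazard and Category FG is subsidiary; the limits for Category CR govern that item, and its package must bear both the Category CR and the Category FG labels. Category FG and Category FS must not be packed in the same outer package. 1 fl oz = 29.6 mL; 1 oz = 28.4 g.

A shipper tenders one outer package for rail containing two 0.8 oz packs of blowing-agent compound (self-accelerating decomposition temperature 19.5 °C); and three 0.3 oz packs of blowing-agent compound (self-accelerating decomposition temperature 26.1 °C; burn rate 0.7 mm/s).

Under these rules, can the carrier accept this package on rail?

Yes

Blowing-agent compound: self-accelerating decomposition temperature 19.5 °C < 55 °C → Category SR (Self-Reactive).
The blowing-agent compound has self-accelerating decomposition temperature 26.1 °C, which is < 55 °C, so it is Category SR (Self-Reactive).
Category SR net quantity: (two 0.8 oz packs = 45.44 g) + (three 0.3 oz packs = 25.56 g) = 71 g.
That is within the Category SR rail limit of 100 g.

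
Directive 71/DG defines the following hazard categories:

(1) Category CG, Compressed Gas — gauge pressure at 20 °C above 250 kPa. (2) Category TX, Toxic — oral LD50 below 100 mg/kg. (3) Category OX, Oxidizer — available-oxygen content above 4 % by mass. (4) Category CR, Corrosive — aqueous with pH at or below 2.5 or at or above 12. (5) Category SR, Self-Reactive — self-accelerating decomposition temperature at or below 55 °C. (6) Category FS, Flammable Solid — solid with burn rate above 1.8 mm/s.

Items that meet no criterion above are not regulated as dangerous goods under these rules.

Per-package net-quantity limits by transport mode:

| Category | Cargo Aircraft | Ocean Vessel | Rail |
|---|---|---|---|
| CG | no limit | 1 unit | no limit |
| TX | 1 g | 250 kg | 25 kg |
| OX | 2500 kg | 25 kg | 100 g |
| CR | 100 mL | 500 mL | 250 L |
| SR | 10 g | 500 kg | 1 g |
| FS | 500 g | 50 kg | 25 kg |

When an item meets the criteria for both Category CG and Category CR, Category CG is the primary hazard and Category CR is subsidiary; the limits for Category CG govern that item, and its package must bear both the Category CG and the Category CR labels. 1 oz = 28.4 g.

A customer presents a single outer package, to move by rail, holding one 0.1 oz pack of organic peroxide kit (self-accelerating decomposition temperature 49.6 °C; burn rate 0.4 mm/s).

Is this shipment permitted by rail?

No

With self-accelerating decomposition temperature 49.6 °C (≤ 55 °C), the organic peroxide kit falls in Category SR.
Category SR quantity: one 0.1 oz pack = 2.84 g.
That exceeds the Category SR rail limit of 1 g.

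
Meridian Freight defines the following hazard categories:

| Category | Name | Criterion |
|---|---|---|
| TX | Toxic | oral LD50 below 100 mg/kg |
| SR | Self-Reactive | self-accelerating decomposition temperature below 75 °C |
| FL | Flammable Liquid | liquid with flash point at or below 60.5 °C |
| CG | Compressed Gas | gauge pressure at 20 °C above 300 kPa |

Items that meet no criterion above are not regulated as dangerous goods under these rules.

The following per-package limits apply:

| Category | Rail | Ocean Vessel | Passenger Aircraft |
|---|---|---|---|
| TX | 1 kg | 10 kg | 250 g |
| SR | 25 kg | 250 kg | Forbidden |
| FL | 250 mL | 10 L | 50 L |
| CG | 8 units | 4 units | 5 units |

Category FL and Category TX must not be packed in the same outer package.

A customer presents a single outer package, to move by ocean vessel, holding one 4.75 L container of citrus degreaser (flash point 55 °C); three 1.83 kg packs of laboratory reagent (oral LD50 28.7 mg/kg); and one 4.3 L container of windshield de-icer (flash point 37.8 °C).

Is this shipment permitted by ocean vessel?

No

Citrus degreaser: flash point 55 °C ≤ 60.5 °C → Category FL (Flammable Liquid).
The laboratory reagent has oral LD50 28.7 mg/kg, which is < 100 mg/kg, so it is Category TX (Toxic).
The windshield de-icer has flash point 37.8 °C, which is ≤ 60.5 °C, so it is Category FL (Flammable Liquid).
Category FL net quantity: 4.75 L + 4.3 L = 9.05 L.
9.05 L is within the ocean vessel limit of 10 L for Category FL.
Category TX quantity: three 1.83 kg packs = 5.49 kg.
5.49 kg is within the ocean vessel limit of 10 kg for Category TX.
Category FL and Category TX may not share an outer package.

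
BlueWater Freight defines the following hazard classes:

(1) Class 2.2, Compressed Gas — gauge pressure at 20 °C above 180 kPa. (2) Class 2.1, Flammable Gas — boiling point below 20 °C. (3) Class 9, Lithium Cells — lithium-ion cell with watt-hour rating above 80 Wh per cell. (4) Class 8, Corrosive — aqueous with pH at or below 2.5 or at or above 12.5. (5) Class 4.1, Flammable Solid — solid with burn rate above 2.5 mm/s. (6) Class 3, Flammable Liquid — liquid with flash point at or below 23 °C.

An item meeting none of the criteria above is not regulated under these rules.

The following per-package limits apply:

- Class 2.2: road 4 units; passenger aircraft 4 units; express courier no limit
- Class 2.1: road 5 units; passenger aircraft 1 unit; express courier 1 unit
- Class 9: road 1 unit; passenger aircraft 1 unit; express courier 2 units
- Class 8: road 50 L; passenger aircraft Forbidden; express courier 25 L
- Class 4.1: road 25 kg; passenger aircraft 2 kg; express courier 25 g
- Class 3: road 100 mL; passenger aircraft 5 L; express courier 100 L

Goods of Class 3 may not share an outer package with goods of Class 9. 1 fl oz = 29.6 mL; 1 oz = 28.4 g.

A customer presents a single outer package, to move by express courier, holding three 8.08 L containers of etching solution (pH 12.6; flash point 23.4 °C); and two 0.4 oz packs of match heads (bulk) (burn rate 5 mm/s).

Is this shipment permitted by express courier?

With pH 12.6 (≥ 12.5), the etching solution falls in Class 8.
Burn rate 5 mm/s meets the Class 4.1 criterion (Flammable Solid), so the match heads (bulk) are Class 4.1.
Class 8 quantity: three 8.08 L containers = 24.24 L.
24.24 L ≤ 25 L (express courier limit, Class 8) — within limit.
Class 4.1 quantity: two 0.4 oz packs = 22.72 g.
That is within the Class 4.1 express courier limit of 25 g.
The segregation rule (Class 3 with Class 9) does not apply to Class 8 with Class 4.1.
Every hazard class is within its express courier limit and no segregation rule is violated.

Yes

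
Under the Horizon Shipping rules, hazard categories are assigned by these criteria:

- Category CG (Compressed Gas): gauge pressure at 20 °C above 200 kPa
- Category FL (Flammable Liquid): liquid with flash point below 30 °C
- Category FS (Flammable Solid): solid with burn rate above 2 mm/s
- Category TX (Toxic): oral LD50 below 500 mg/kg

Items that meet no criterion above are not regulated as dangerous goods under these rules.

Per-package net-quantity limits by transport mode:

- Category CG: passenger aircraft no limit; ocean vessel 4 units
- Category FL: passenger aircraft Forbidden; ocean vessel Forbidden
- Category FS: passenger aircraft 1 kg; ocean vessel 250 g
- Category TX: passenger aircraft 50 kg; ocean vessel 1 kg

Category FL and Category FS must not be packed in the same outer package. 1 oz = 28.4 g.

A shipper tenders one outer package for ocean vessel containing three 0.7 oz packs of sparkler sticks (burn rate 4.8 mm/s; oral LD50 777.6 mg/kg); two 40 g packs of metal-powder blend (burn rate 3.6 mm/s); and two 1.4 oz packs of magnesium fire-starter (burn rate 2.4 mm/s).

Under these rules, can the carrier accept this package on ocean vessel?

Yes

The sparkler sticks have burn rate 4.8 mm/s, which is > 2 mm/s, so they are Category FS (Flammable Solid).
Burn rate 3.6 mm/s meets the Category FS criterion (Flammable Solid), so the metal-powder blend is Category FS.
Burn rate 2.4 mm/s meets the Category FS criterion (Flammable Solid), so the magnesium fire-starter is Category FS.
Total Category FS: (three 0.7 oz packs = 59.64 g) + (two 40 g packs = 80 g) + (two 1.4 oz packs = 79.52 g) = 219.16 g.
That is within the Category FS ocean vessel limit of 250 g.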